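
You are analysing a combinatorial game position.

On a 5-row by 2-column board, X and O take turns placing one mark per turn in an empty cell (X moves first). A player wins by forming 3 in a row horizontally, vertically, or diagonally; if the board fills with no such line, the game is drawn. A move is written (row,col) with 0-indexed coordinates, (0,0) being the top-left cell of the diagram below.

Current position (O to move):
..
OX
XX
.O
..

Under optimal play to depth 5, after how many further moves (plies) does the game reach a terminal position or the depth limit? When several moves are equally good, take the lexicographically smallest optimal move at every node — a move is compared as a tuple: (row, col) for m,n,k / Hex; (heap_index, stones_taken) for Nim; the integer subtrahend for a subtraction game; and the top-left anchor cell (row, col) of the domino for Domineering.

PV length from [../OX/XX/.O/..]: 5 plies

p1 O@[../OX/XX/.O/..]: (0,0)[O./OX/XX/.O/..]-1 (0,1)[.O/OX/XX/.O/..]+0* (3,0)[../OX/XX/OO/..]-1 (4,0)[../OX/XX/.O/O.]-1 (4,1)[../OX/XX/.O/.O]-1
p2 X@[.O/OX/XX/.O/..]: (0,0)[XO/OX/XX/.O/..]+0* (3,0)[.O/OX/XX/XO/..]+0 (4,0)[.O/OX/XX/.O/X.]+0 (4,1)[.O/OX/XX/.O/.X]+0
p3 O@[XO/OX/XX/.O/..]: (3,0)[XO/OX/XX/OO/..]+0* (4,0)[XO/OX/XX/.O/O.]+0 (4,1)[XO/OX/XX/.O/.O]+0
p4 X@[XO/OX/XX/OO/..]: (4,0)[XO/OX/XX/OO/X.]+0* (4,1)[XO/OX/XX/OO/.X]+0
p5 O@[XO/OX/XX/OO/X.]: (4,1)[XO/OX/XX/OO/XO]+0*
p6 X@[XO/OX/XX/OO/XO] terminal +0; root [../OX/XX/.O/..] d5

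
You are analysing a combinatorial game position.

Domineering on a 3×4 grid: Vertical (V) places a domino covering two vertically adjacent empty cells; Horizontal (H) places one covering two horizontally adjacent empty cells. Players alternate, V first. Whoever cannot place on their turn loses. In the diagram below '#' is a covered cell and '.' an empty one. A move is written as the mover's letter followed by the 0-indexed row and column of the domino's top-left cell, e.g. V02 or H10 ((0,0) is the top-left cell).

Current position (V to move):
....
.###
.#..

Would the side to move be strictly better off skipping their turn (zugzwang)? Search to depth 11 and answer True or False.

p1 V@[..../.###/.#..]: V00[#.../####/.#..]-1* V10[..../####/##..]-1
p2 H@[#.../####/.#..]: H01[###./####/.#..]+1* H02[#.##/####/.#..]+1 H22[#.../####/.###]+1
p3 V@[###./####/.#..] terminal -1; root [..../.###/.#..] d11
pass branch (H moves first from the same position):
  | p1 H@[..../.###/.#..]: H00[##../.###/.#..]+1* H01[.##./.###/.#..]+1 H02[..##/.###/.#..]+1 H22[..../.###/.###]+1
  | p2 V@[##../.###/.#..]: V10[##../####/##..]-1*
  | p3 H@[##../####/##..]: H02[####/####/##..]+1* H22[##../####/####]+1
  | p4 V@[####/####/##..] terminal -1; root [..../.###/.#..] d11
V moving scores -1; V passing scores -1

zugzwang(..../.###/.#.., V) = False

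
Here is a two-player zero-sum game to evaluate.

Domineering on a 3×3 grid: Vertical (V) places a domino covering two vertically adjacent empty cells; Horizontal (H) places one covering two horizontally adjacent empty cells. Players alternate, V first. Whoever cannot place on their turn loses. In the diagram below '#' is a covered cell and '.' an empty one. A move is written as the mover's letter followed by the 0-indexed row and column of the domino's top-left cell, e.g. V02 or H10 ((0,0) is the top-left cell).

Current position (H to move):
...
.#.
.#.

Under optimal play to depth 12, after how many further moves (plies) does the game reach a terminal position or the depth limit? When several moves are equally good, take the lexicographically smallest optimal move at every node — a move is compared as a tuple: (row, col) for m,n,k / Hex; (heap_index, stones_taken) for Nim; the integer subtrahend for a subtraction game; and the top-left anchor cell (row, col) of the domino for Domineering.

[.../.#./.#.] H move#1: H00:-1/##./.#./.#.*, H01:-1/.##/.#./.#.
[##./.#./.#.] V move#2: V02:+1/###/.##/.#.*, V10:+1/##./##./##., V12:+1/##./.##/.##
[###/.##/.#.] end (terminal -1, H#3); searched .../.#./.#. to 12

PV length from [.../.#./.#.]: 2 plies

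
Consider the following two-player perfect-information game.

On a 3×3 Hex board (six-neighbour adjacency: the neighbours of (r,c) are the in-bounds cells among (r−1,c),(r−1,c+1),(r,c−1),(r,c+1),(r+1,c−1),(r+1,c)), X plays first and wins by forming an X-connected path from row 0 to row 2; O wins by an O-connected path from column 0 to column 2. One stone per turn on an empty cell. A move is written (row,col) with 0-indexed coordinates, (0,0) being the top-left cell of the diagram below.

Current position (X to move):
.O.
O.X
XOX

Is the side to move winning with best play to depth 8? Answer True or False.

[.O./O.X/XOX] X move#1: (0,0):-1/XO./O.X/XOX, (0,2):+1/.OX/O.X/XOX*, (1,1):-1/.O./OXX/XOX
[.OX/O.X/XOX] end (terminal -1, O#2); searched .O./O.X/XOX to 8

X winning at [.O./O.X/XOX]: True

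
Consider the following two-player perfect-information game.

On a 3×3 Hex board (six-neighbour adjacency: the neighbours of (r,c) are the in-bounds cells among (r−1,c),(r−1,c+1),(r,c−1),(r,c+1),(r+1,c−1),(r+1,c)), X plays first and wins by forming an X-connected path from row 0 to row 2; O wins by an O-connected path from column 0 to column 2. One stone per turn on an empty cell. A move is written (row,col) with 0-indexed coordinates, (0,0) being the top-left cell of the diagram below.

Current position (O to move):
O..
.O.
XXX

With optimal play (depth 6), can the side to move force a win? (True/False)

O winning at [O../.O./XXX]: True

ply 1, O at O../.O./XXX | (0,1)=+1→OO./.O./XXX*; (0,2)=+1→O.O/.O./XXX; (1,0)=+1→O../OO./XXX; (1,2)=+1→O../.OO/XXX
ply 2, X at OO./.O./XXX | (0,2)=-1→OOX/.O./XXX*; (1,0)=-1→OO./XO./XXX; (1,2)=-1→OO./.OX/XXX
ply 3, O at OOX/.O./XXX | (1,0)=-1→OOX/OO./XXX; (1,2)=+1→OOX/.OO/XXX*
ply 4: OOX/.OO/XXX is terminal -1 (X); from O../.O./XXX depth 6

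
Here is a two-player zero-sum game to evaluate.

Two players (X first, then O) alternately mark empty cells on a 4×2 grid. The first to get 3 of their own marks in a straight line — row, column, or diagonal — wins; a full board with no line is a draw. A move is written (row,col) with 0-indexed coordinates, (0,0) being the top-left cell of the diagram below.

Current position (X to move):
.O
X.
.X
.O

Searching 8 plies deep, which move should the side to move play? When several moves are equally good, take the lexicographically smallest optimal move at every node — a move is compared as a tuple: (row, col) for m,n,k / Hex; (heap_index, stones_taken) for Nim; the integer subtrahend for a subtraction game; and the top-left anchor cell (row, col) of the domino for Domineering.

X's best at [.O/X./.X/.O]: (2,0)

ply 1, X at .O/X./.X/.O | (0,0)=+0→XO/X./.X/.O; (1,1)=+0→.O/XX/.X/.O; (2,0)=+1→.O/X./XX/.O*; (3,0)=+0→.O/X./.X/XO
ply 2, O at .O/X./XX/.O | (0,0)=-1→OO/X./XX/.O*; (1,1)=-1→.O/XO/XX/.O; (3,0)=-1→.O/X./XX/OO
ply 3, X at OO/X./XX/.O | (1,1)=+0→OO/XX/XX/.O; (3,0)=+1→OO/X./XX/XO*
ply 4: OO/X./XX/XO is terminal -1 (O); from .O/X./.X/.O depth 8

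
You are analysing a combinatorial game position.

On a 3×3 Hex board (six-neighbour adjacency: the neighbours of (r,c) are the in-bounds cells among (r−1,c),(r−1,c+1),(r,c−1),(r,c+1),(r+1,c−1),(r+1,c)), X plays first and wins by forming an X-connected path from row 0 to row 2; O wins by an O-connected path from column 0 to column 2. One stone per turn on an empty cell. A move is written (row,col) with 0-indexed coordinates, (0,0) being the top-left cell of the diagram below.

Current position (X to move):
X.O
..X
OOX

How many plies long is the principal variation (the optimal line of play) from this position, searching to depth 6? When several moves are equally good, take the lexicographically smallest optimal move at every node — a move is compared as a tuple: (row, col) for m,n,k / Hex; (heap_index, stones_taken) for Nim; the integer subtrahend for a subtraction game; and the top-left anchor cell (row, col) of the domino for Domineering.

PV length from [X.O/..X/OOX]: 3 plies

ply 1, X at X.O/..X/OOX | (0,1)=-1→XXO/..X/OOX; (1,0)=-1→X.O/X.X/OOX; (1,1)=+1→X.O/.XX/OOX*
ply 2, O at X.O/.XX/OOX | (0,1)=-1→XOO/.XX/OOX*; (1,0)=-1→X.O/OXX/OOX
ply 3, X at XOO/.XX/OOX | (1,0)=+1→XOO/XXX/OOX*
ply 4: XOO/XXX/OOX is terminal -1 (O); from X.O/..X/OOX depth 6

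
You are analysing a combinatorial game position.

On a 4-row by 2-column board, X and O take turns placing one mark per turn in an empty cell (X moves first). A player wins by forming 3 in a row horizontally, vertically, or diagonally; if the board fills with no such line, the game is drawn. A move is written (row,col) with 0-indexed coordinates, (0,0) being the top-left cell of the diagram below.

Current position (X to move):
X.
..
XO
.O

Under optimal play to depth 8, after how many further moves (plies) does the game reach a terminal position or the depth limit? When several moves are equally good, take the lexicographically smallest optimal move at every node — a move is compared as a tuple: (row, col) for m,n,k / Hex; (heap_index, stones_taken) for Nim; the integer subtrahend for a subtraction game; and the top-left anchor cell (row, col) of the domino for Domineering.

PV length from [X./../XO/.O]: 1 ply

[X./../XO/.O] X move#1: (0,1):-1/XX/../XO/.O, (1,0):+1/X./X./XO/.O*, (1,1):+0/X./.X/XO/.O, (3,0):-1/X./../XO/XO
[X./X./XO/.O] end (terminal -1, O#2); searched X./../XO/.O to 8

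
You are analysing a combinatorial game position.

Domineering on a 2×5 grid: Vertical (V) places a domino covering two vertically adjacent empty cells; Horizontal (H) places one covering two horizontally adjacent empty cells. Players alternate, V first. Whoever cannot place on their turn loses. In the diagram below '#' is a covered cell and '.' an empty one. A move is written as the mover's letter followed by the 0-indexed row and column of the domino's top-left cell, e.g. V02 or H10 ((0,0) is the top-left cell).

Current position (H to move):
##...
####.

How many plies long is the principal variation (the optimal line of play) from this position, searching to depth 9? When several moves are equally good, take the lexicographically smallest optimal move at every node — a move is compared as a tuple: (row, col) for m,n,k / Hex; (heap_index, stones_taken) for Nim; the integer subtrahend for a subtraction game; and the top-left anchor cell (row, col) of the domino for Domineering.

PV length from [##.../####.]: 1 ply

p1 H@[##.../####.]: H02[####./####.]-1 H03[##.##/####.]+1*
p2 V@[##.##/####.] terminal -1; root [##.../####.] d9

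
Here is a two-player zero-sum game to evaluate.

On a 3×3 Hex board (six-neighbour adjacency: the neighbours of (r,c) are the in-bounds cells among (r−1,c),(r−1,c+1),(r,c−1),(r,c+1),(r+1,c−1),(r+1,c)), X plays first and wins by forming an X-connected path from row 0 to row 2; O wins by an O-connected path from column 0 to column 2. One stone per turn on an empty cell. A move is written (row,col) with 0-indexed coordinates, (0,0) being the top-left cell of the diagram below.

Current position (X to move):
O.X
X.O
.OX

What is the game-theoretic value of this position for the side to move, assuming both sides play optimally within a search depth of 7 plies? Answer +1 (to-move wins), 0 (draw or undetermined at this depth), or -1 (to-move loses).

value(O.X/X.O/.OX, X) = +1

[O.X/X.O/.OX] X move#1: (0,1):-1/OXX/X.O/.OX, (1,1):-1/O.X/XXO/.OX, (2,0):+1/O.X/X.O/XOX*
[O.X/X.O/XOX] O move#2: (0,1):-1/OOX/X.O/XOX*, (1,1):-1/O.X/XOO/XOX
[OOX/X.O/XOX] X move#3: (1,1):+1/OOX/XXO/XOX*
[OOX/XXO/XOX] end (terminal -1, O#4); searched O.X/X.O/.OX to 7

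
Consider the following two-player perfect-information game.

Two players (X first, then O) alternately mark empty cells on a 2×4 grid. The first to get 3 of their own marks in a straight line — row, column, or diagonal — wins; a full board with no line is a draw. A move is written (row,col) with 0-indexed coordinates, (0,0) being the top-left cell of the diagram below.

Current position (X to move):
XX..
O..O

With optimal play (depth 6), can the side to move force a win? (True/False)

X winning at [XX../O..O]: True

[XX../O..O] X move#1: (0,2):+1/XXX./O..O*, (0,3):+0/XX.X/O..O, (1,1):+0/XX../OX.O, (1,2):+0/XX../O.XO
[XXX./O..O] end (terminal -1, O#2); searched XX../O..O to 6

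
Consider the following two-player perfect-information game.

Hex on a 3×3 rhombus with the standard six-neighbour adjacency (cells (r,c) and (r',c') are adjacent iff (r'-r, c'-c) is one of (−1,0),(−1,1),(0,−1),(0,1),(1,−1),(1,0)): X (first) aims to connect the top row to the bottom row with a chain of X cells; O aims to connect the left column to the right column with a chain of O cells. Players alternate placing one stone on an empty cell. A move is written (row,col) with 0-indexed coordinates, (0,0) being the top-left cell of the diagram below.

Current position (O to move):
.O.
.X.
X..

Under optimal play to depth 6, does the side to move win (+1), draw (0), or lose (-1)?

ply 1, O at .O./.X./X.. | (0,0)=-1→OO./.X./X..; (0,2)=+1→.OO/.X./X..*; (1,0)=-1→.O./OX./X..; (1,2)=-1→.O./.XO/X..; (2,1)=-1→.O./.X./XO.; (2,2)=-1→.O./.X./X.O
ply 2, X at .OO/.X./X.. | (0,0)=-1→XOO/.X./X..*; (1,0)=-1→.OO/XX./X..; (1,2)=-1→.OO/.XX/X..; (2,1)=-1→.OO/.X./XX.; (2,2)=-1→.OO/.X./X.X
ply 3, O at XOO/.X./X.. | (1,0)=+1→XOO/OX./X..*; (1,2)=-1→XOO/.XO/X..; (2,1)=-1→XOO/.X./XO.; (2,2)=-1→XOO/.X./X.O
ply 4: XOO/OX./X.. is terminal -1 (X); from .O./.X./X.. depth 6

value(.O./.X./X.., O) = +1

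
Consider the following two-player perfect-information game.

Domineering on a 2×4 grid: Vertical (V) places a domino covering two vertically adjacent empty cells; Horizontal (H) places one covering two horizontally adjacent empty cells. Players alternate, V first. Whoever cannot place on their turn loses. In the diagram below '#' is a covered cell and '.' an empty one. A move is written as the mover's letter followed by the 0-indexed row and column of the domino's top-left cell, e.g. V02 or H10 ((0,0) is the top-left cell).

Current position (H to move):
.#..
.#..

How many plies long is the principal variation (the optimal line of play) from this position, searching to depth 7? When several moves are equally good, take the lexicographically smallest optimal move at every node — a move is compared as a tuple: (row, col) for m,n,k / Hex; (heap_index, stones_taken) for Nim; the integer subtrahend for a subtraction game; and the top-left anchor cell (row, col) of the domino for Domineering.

PV length from [.#../.#..]: 3 plies

ply 1, H at .#../.#.. | H02=+1→.###/.#..*; H12=+1→.#../.###
ply 2, V at .###/.#.. | V00=-1→####/##..*
ply 3, H at ####/##.. | H12=+1→####/####*
ply 4: ####/#### is terminal -1 (V); from .#../.#.. depth 7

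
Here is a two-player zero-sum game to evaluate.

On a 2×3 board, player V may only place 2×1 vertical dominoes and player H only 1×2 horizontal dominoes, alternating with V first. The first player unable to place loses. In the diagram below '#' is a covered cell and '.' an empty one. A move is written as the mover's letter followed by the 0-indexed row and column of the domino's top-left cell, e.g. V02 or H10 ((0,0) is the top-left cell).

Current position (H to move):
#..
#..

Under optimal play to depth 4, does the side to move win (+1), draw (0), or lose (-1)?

value(#../#.., H) = +1

[#../#..] H move#1: H01:+1/###/#..*, H11:+1/#../###
[###/#..] end (terminal -1, V#2); searched #../#.. to 4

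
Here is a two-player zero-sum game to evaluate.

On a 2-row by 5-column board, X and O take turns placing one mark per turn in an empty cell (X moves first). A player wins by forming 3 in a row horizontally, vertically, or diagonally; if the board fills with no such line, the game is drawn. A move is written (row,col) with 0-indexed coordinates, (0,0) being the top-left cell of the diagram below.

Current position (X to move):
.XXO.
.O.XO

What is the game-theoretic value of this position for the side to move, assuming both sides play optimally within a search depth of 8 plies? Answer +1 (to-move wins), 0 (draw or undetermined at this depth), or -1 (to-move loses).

value(.XXO./.O.XO, X) = +1

p1 X@[.XXO./.O.XO]: (0,0)[XXXO./.O.XO]+1* (0,4)[.XXOX/.O.XO]+0 (1,0)[.XXO./XO.XO]+0 (1,2)[.XXO./.OXXO]+0
p2 O@[XXXO./.O.XO] terminal -1; root [.XXO./.O.XO] d8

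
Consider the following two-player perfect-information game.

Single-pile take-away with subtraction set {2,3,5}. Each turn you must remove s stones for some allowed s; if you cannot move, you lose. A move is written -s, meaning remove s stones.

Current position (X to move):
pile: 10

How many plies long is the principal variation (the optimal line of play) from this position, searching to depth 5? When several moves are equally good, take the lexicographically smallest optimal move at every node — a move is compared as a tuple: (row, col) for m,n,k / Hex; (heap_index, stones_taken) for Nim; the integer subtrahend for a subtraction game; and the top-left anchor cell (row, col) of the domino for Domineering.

ply 1, X at 10 | -2=+1→8*; -3=+1→7; -5=-1→5
ply 2, O at 8 | -2=-1→6*; -3=-1→5; -5=-1→3
ply 3, X at 6 | -2=-1→4; -3=-1→3; -5=+1→1*
ply 4: 1 is terminal -1 (O); from 10 depth 5

PV length from [10]: 3 plies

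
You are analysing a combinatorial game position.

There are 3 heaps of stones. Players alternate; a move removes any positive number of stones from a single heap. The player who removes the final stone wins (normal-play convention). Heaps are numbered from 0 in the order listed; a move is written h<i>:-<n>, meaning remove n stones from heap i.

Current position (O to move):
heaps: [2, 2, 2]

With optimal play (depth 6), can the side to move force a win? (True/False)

O winning at [(2,2,2)]: True

[(2,2,2)] O move#1: h0:-1:-1/(1,2,2), h0:-2:+1/(0,2,2)*, h1:-1:-1/(2,1,2), h1:-2:+1/(2,0,2), h2:-1:-1/(2,2,1), h2:-2:+1/(2,2,0)
[(0,2,2)] X move#2: h1:-1:-1/(0,1,2)*, h1:-2:-1/(0,0,2), h2:-1:-1/(0,2,1), h2:-2:-1/(0,2,0)
[(0,1,2)] O move#3: h1:-1:-1/(0,0,2), h2:-1:+1/(0,1,1)*, h2:-2:-1/(0,1,0)
[(0,1,1)] X move#4: h1:-1:-1/(0,0,1)*, h2:-1:-1/(0,1,0)
[(0,0,1)] O move#5: h2:-1:+1/(0,0,0)*
[(0,0,0)] end (terminal -1, X#6); searched (2,2,2) to 6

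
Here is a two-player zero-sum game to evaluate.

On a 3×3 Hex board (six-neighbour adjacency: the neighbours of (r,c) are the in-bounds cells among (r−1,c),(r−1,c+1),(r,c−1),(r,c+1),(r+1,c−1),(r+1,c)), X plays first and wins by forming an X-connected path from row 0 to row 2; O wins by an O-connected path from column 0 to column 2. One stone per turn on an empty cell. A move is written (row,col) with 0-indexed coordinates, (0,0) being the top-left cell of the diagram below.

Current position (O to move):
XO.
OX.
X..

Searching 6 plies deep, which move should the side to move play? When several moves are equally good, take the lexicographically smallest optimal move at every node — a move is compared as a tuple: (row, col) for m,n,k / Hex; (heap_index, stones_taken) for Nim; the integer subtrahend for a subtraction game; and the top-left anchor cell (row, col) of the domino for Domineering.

p1 O@[XO./OX./X..]: (0,2)[XOO/OX./X..]+1* (1,2)[XO./OXO/X..]-1 (2,1)[XO./OX./XO.]-1 (2,2)[XO./OX./X.O]-1
p2 X@[XOO/OX./X..] terminal -1; root [XO./OX./X..] d6

O's best at [XO./OX./X..]: (0,2)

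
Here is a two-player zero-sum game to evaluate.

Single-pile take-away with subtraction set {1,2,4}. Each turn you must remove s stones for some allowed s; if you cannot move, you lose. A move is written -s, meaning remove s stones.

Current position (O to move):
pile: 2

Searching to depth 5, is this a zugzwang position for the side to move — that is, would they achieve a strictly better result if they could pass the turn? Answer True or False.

zugzwang(2, O) = False

p1 O@[2]: -1[1]-1 -2[0]+1*
p2 X@[0] terminal -1; root [2] d5
if O skipped the turn, X would face:
~ p1 X@[2]: -1[1]-1 -2[0]+1*
~ p2 O@[0] terminal -1; root [2] d5
compare (O): move=+1 vs pass=-1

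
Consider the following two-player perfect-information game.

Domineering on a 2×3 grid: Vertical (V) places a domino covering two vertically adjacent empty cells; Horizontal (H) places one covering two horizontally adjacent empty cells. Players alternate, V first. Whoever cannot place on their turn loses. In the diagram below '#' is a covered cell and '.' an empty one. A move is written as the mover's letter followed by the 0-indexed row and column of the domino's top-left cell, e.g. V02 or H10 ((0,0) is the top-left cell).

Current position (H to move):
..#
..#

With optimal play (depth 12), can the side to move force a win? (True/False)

p1 H@[..#/..#]: H00[###/..#]+1* H10[..#/###]+1
p2 V@[###/..#] terminal -1; root [..#/..#] d12

H winning at [..#/..#]: True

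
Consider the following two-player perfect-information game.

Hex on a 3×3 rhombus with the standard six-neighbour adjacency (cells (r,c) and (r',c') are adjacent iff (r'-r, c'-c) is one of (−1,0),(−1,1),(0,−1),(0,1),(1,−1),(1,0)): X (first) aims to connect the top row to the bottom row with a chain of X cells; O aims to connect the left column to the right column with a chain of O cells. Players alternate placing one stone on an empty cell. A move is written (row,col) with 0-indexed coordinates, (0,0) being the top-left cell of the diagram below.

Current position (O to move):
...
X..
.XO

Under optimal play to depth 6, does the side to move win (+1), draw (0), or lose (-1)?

ply 1, O at .../X../.XO | (0,0)=-1→O../X../.XO*; (0,1)=-1→.O./X../.XO; (0,2)=-1→..O/X../.XO; (1,1)=-1→.../XO./.XO; (1,2)=-1→.../X.O/.XO; (2,0)=-1→.../X../OXO
ply 2, X at O../X../.XO | (0,1)=+1→OX./X../.XO*; (0,2)=+1→O.X/X../.XO; (1,1)=+1→O../XX./.XO; (1,2)=+1→O../X.X/.XO; (2,0)=+1→O../X../XXO
ply 3, O at OX./X../.XO | (0,2)=-1→OXO/X../.XO*; (1,1)=-1→OX./XO./.XO; (1,2)=-1→OX./X.O/.XO; (2,0)=-1→OX./X../OXO
ply 4, X at OXO/X../.XO | (1,1)=+1→OXO/XX./.XO*; (1,2)=+1→OXO/X.X/.XO; (2,0)=+1→OXO/X../XXO
ply 5: OXO/XX./.XO is terminal -1 (O); from .../X../.XO depth 6

value(.../X../.XO, O) = -1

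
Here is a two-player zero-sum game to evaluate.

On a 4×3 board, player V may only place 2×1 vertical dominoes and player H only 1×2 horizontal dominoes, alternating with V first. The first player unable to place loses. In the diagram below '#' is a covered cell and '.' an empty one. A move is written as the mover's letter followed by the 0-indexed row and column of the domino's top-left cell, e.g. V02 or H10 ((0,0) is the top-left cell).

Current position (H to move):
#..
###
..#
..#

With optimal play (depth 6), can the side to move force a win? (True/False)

H winning at [#../###/..#/..#]: True

ply 1, H at #../###/..#/..# | H01=-1→###/###/..#/..#; H20=+1→#../###/###/..#*; H30=+1→#../###/..#/###
ply 2: #../###/###/..# is terminal -1 (V); from #../###/..#/..# depth 6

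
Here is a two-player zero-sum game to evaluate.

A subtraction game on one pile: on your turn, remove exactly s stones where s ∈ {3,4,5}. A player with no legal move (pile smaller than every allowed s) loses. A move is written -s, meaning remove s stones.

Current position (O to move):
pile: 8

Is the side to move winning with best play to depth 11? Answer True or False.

p1 O@[8]: -3[5]-1* -4[4]-1 -5[3]-1
p2 X@[5]: -3[2]+1* -4[1]+1 -5[0]+1
p3 O@[2] terminal -1; root [8] d11

O winning at [8]: False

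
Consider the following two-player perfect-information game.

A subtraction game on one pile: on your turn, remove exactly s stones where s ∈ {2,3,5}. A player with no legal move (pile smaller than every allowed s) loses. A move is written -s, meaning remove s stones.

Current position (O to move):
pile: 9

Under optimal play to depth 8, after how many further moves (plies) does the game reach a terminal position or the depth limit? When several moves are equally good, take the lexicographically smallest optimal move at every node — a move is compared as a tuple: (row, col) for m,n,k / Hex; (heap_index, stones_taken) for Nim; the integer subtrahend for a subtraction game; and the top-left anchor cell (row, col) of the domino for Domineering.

p1 O@[9]: -2[7]+1* -3[6]-1 -5[4]-1
p2 X@[7]: -2[5]-1* -3[4]-1 -5[2]-1
p3 O@[5]: -2[3]-1 -3[2]-1 -5[0]+1*
p4 X@[0] terminal -1; root [9] d8

PV length from [9]: 3 plies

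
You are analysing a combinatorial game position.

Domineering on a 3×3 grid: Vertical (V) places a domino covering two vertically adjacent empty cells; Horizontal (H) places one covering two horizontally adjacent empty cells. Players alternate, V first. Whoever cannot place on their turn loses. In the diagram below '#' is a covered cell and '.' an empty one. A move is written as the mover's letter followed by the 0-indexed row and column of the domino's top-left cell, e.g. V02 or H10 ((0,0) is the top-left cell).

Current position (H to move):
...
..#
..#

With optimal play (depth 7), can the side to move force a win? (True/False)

H winning at [.../..#/..#]: True

ply 1, H at .../..#/..# | H00=-1→##./..#/..#; H01=-1→.##/..#/..#; H10=+1→.../###/..#*; H20=-1→.../..#/###
ply 2: .../###/..# is terminal -1 (V); from .../..#/..# depth 7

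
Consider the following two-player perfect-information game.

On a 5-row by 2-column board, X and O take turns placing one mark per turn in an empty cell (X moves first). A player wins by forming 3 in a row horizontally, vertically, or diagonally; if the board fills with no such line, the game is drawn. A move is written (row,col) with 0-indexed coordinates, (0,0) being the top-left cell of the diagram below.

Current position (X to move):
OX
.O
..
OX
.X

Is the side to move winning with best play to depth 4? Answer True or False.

ply 1, X at OX/.O/../OX/.X | (1,0)=+0→OX/XO/../OX/.X; (2,0)=+0→OX/.O/X./OX/.X; (2,1)=+1→OX/.O/.X/OX/.X*; (4,0)=+0→OX/.O/../OX/XX
ply 2: OX/.O/.X/OX/.X is terminal -1 (O); from OX/.O/../OX/.X depth 4

X winning at [OX/.O/../OX/.X]: True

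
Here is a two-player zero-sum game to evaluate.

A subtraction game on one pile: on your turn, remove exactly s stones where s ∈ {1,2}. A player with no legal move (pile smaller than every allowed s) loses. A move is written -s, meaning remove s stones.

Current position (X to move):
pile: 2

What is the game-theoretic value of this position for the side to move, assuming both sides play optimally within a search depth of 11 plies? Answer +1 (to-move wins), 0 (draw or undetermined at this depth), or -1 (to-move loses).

value(2, X) = +1

ply 1, X at 2 | -1=-1→1; -2=+1→0*
ply 2: 0 is terminal -1 (O); from 2 depth 11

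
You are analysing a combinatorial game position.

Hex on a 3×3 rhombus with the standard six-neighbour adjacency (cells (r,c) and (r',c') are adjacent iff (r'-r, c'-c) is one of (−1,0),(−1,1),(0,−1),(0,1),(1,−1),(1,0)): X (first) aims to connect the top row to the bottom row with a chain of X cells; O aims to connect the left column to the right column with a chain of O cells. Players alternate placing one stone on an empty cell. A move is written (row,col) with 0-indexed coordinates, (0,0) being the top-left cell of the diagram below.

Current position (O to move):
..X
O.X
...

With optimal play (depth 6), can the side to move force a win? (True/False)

[..X/O.X/...] O move#1: (0,0):-1/O.X/O.X/...*, (0,1):-1/.OX/O.X/..., (1,1):-1/..X/OOX/..., (2,0):-1/..X/O.X/O.., (2,1):-1/..X/O.X/.O., (2,2):-1/..X/O.X/..O
[O.X/O.X/...] X move#2: (0,1):+1/OXX/O.X/...*, (1,1):+1/O.X/OXX/..., (2,0):+1/O.X/O.X/X.., (2,1):+1/O.X/O.X/.X., (2,2):+1/O.X/O.X/..X
[OXX/O.X/...] O move#3: (1,1):-1/OXX/OOX/...*, (2,0):-1/OXX/O.X/O.., (2,1):-1/OXX/O.X/.O., (2,2):-1/OXX/O.X/..O
[OXX/OOX/...] X move#4: (2,0):+1/OXX/OOX/X..*, (2,1):+1/OXX/OOX/.X., (2,2):+1/OXX/OOX/..X
[OXX/OOX/X..] O move#5: (2,1):-1/OXX/OOX/XO.*, (2,2):-1/OXX/OOX/X.O
[OXX/OOX/XO.] X move#6: (2,2):+1/OXX/OOX/XOX*
[OXX/OOX/XOX] end (terminal -1, O#7); searched ..X/O.X/... to 6

O winning at [..X/O.X/...]: False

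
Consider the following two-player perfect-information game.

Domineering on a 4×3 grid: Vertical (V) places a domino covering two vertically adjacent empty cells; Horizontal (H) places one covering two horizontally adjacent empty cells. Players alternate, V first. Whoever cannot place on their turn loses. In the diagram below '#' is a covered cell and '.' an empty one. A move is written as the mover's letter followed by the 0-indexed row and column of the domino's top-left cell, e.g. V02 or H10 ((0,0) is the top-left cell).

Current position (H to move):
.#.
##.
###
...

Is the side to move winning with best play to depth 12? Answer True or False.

ply 1, H at .#./##./###/... | H30=-1→.#./##./###/##.*; H31=-1→.#./##./###/.##
ply 2, V at .#./##./###/##. | V02=+1→.##/###/###/##.*
ply 3: .##/###/###/##. is terminal -1 (H); from .#./##./###/... depth 12

H winning at [.#./##./###/...]: False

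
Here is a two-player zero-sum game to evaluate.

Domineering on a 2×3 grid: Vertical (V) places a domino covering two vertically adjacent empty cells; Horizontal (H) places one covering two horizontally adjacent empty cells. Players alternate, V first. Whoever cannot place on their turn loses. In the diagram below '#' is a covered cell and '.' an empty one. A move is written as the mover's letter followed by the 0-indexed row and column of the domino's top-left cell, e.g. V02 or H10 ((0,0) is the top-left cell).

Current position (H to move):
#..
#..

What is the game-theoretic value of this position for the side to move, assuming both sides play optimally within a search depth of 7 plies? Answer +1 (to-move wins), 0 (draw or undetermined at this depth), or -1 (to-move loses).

p1 H@[#../#..]: H01[###/#..]+1* H11[#../###]+1
p2 V@[###/#..] terminal -1; root [#../#..] d7

value(#../#.., H) = +1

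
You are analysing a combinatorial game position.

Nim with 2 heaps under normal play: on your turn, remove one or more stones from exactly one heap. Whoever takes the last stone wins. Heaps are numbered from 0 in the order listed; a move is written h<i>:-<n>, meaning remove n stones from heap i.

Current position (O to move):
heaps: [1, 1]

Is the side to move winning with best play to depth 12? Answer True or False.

O winning at [(1,1)]: False

p1 O@[(1,1)]: h0:-1[(0,1)]-1* h1:-1[(1,0)]-1
p2 X@[(0,1)]: h1:-1[(0,0)]+1*
p3 O@[(0,0)] terminal -1; root [(1,1)] d12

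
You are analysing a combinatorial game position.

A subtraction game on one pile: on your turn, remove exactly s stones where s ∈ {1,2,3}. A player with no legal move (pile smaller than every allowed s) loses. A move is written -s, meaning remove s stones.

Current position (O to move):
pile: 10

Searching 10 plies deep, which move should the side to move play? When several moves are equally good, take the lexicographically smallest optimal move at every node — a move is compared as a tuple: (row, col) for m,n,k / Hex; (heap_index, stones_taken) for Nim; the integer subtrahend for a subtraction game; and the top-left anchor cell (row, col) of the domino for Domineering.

ply 1, O at 10 | -1=-1→9; -2=+1→8*; -3=-1→7
ply 2, X at 8 | -1=-1→7*; -2=-1→6; -3=-1→5
ply 3, O at 7 | -1=-1→6; -2=-1→5; -3=+1→4*
ply 4, X at 4 | -1=-1→3*; -2=-1→2; -3=-1→1
ply 5, O at 3 | -1=-1→2; -2=-1→1; -3=+1→0*
ply 6: 0 is terminal -1 (X); from 10 depth 10

O's best at [10]: -2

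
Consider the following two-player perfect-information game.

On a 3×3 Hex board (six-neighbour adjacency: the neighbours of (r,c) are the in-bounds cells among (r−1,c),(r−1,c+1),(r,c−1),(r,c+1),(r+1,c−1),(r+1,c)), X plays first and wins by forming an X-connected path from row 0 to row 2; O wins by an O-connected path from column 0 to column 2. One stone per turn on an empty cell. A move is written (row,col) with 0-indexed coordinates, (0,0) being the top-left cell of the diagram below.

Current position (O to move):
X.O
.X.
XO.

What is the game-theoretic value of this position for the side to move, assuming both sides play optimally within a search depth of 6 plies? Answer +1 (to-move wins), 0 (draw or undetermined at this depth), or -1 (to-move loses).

[X.O/.X./XO.] O move#1: (0,1):-1/XOO/.X./XO.*, (1,0):-1/X.O/OX./XO., (1,2):-1/X.O/.XO/XO., (2,2):-1/X.O/.X./XOO
[XOO/.X./XO.] X move#2: (1,0):+1/XOO/XX./XO.*, (1,2):-1/XOO/.XX/XO., (2,2):-1/XOO/.X./XOX
[XOO/XX./XO.] end (terminal -1, O#3); searched X.O/.X./XO. to 6

value(X.O/.X./XO., O) = -1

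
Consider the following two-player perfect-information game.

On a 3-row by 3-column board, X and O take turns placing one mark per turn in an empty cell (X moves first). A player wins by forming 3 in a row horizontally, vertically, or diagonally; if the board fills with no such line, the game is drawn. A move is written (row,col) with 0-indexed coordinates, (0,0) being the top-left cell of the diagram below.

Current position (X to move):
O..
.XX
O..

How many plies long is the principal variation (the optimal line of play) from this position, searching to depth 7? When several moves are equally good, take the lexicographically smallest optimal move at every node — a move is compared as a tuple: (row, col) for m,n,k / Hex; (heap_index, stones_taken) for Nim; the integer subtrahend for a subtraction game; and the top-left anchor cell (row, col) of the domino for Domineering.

ply 1, X at O../.XX/O.. | (0,1)=-1→OX./.XX/O..; (0,2)=-1→O.X/.XX/O..; (1,0)=+1→O../XXX/O..*; (2,1)=-1→O../.XX/OX.; (2,2)=-1→O../.XX/O.X
ply 2: O../XXX/O.. is terminal -1 (O); from O../.XX/O.. depth 7

PV length from [O../.XX/O..]: 1 ply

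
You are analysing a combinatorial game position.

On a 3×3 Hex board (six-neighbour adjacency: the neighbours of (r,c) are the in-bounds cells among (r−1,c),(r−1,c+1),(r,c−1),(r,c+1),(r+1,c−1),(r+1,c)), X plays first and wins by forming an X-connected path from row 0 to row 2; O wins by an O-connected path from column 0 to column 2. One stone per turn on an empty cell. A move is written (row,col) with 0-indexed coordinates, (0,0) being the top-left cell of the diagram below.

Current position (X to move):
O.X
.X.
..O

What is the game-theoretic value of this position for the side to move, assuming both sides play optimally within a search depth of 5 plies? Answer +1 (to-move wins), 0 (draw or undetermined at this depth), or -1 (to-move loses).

value(O.X/.X./..O, X) = +1

ply 1, X at O.X/.X./..O | (0,1)=+1→OXX/.X./..O*; (1,0)=+1→O.X/XX./..O; (1,2)=+1→O.X/.XX/..O; (2,0)=+1→O.X/.X./X.O; (2,1)=+1→O.X/.X./.XO
ply 2, O at OXX/.X./..O | (1,0)=-1→OXX/OX./..O*; (1,2)=-1→OXX/.XO/..O; (2,0)=-1→OXX/.X./O.O; (2,1)=-1→OXX/.X./.OO
ply 3, X at OXX/OX./..O | (1,2)=+1→OXX/OXX/..O*; (2,0)=+1→OXX/OX./X.O; (2,1)=+1→OXX/OX./.XO
ply 4, O at OXX/OXX/..O | (2,0)=-1→OXX/OXX/O.O*; (2,1)=-1→OXX/OXX/.OO
ply 5, X at OXX/OXX/O.O | (2,1)=+1→OXX/OXX/OXO*
ply 6: OXX/OXX/OXO is terminal -1 (O); from O.X/.X./..O depth 5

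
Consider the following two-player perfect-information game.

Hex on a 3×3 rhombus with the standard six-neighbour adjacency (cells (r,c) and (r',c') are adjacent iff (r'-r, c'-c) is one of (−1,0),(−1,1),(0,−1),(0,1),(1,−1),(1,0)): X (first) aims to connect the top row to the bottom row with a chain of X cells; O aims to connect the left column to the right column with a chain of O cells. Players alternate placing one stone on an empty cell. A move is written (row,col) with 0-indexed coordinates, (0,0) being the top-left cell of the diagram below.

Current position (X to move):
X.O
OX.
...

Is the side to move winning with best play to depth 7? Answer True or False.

X winning at [X.O/OX./...]: True

p1 X@[X.O/OX./...]: (0,1)[XXO/OX./...]+1* (1,2)[X.O/OXX/...]-1 (2,0)[X.O/OX./X..]-1 (2,1)[X.O/OX./.X.]-1 (2,2)[X.O/OX./..X]-1
p2 O@[XXO/OX./...]: (1,2)[XXO/OXO/...]-1* (2,0)[XXO/OX./O..]-1 (2,1)[XXO/OX./.O.]-1 (2,2)[XXO/OX./..O]-1
p3 X@[XXO/OXO/...]: (2,0)[XXO/OXO/X..]+1* (2,1)[XXO/OXO/.X.]+1 (2,2)[XXO/OXO/..X]+1
p4 O@[XXO/OXO/X..] terminal -1; root [X.O/OX./...] d7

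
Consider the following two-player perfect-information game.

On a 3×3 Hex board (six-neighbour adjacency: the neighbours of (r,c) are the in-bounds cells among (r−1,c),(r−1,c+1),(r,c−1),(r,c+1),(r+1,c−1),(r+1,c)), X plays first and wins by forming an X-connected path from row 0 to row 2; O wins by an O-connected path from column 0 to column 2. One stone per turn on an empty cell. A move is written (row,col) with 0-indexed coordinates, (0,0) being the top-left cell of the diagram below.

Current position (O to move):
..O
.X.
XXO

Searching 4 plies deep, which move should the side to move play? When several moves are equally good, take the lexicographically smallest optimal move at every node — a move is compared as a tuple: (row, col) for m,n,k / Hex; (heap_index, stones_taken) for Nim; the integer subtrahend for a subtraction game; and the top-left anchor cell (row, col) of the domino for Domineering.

[..O/.X./XXO] O move#1: (0,0):-1/O.O/.X./XXO, (0,1):+1/.OO/.X./XXO*, (1,0):-1/..O/OX./XXO, (1,2):-1/..O/.XO/XXO
[.OO/.X./XXO] X move#2: (0,0):-1/XOO/.X./XXO*, (1,0):-1/.OO/XX./XXO, (1,2):-1/.OO/.XX/XXO
[XOO/.X./XXO] O move#3: (1,0):+1/XOO/OX./XXO*, (1,2):-1/XOO/.XO/XXO
[XOO/OX./XXO] end (terminal -1, X#4); searched ..O/.X./XXO to 4

O's best at [..O/.X./XXO]: (0,1)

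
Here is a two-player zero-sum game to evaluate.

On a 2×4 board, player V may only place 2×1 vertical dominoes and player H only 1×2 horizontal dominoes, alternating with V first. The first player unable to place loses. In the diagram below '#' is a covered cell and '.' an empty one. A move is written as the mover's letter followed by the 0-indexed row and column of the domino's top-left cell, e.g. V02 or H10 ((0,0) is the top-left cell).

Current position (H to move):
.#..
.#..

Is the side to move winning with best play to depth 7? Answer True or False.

H winning at [.#../.#..]: True

p1 H@[.#../.#..]: H02[.###/.#..]+1* H12[.#../.###]+1
p2 V@[.###/.#..]: V00[####/##..]-1*
p3 H@[####/##..]: H12[####/####]+1*
p4 V@[####/####] terminal -1; root [.#../.#..] d7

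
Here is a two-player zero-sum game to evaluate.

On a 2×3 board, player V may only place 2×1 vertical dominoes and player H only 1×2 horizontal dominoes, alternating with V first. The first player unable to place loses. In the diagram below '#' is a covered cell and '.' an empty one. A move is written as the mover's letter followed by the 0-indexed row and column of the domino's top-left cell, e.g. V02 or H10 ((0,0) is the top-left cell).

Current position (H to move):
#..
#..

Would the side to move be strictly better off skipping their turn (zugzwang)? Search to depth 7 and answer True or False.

[#../#..] H move#1: H01:+1/###/#..*, H11:+1/#../###
[###/#..] end (terminal -1, V#2); searched #../#.. to 7
suppose H passes — search the same position with V to move:
pass> [#../#..] V move#1: V01:+1/##./##.*, V02:+1/#.#/#.#
pass> [##./##.] end (terminal -1, H#2); searched #../#.. to 7
for H: play +1, pass -1

zugzwang(#../#.., H) = False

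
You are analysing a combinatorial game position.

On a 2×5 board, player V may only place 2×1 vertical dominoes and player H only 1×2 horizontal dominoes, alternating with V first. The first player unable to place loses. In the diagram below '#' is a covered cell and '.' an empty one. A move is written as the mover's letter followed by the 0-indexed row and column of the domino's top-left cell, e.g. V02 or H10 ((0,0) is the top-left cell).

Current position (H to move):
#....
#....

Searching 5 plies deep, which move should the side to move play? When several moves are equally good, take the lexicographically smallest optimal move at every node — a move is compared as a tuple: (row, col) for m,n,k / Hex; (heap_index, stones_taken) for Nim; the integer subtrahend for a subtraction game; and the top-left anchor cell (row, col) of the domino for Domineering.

H's best at [#..../#....]: H02

[#..../#....] H move#1: H01:-1/###../#...., H02:+1/#.##./#....*, H03:-1/#..##/#...., H11:-1/#..../###.., H12:+1/#..../#.##., H13:-1/#..../#..##
[#.##./#....] V move#2: V01:-1/####./##...*, V04:-1/#.###/#...#
[####./##...] H move#3: H12:-1/####./####., H13:+1/####./##.##*
[####./##.##] end (terminal -1, V#4); searched #..../#.... to 5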